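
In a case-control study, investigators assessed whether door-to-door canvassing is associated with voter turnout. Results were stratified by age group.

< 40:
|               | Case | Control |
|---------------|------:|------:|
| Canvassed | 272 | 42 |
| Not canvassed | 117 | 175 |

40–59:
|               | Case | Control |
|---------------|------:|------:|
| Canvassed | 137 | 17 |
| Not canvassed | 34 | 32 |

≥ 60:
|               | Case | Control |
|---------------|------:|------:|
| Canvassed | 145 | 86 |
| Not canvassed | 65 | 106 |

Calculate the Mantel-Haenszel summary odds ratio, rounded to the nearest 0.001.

OR_MH = Σ(aᵢdᵢ/nᵢ) / Σ(bᵢcᵢ/nᵢ), where nᵢ is the stratum total.
Stratum 1 (< 40): n = 606; a·d/n = 272·175/606 = 78.5479; b·c/n = 42·117/606 = 8.1089
Stratum 2 (40–59): n = 220; a·d/n = 137·32/220 = 19.9273; b·c/n = 17·34/220 = 2.6273
Stratum 3 (≥ 60): n = 402; a·d/n = 145·106/402 = 38.2338; b·c/n = 86·65/402 = 13.9055
OR_MH = (78.5479 + 19.9273 + 38.2338) / (8.1089 + 2.6273 + 13.9055) = 136.7090 / 24.6417 = 5.54788

5.548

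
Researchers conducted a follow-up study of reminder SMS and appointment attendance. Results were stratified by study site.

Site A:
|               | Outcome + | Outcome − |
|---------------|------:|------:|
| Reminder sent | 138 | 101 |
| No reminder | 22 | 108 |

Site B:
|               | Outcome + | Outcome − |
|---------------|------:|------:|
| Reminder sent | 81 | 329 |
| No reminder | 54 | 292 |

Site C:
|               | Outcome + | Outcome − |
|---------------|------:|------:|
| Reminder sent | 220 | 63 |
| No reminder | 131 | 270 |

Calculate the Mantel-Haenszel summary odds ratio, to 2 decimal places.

3.81

OR_MH = Σ(aᵢdᵢ/nᵢ) / Σ(bᵢcᵢ/nᵢ), where nᵢ is the stratum total.
Stratum 1 (Site A): n = 369; a·d/n = 138·108/369 = 40.3902; b·c/n = 101·22/369 = 6.0217
Stratum 2 (Site B): n = 756; a·d/n = 81·292/756 = 31.2857; b·c/n = 329·54/756 = 23.5000
Stratum 3 (Site C): n = 684; a·d/n = 220·270/684 = 86.8421; b·c/n = 63·131/684 = 12.0658
OR_MH = (40.3902 + 31.2857 + 86.8421) / (6.0217 + 23.5000 + 12.0658) = 158.5181 / 41.5875 = 3.81168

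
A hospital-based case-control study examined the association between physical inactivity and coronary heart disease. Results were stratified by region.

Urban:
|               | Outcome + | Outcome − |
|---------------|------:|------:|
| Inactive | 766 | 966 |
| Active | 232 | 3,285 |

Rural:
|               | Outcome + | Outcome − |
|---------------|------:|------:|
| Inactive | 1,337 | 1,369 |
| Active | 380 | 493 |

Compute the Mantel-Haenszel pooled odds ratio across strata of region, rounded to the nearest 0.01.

OR_MH = Σ(aᵢdᵢ/nᵢ) / Σ(bᵢcᵢ/nᵢ), where nᵢ is the stratum total.
Stratum 1 (Urban): n = 5249; a·d/n = 766·3285/5249 = 479.3885; b·c/n = 966·232/5249 = 42.6961
Stratum 2 (Rural): n = 3579; a·d/n = 1337·493/3579 = 184.1690; b·c/n = 1369·380/3579 = 145.3535
OR_MH = (479.3885 + 184.1690) / (42.6961 + 145.3535) = 663.5575 / 188.0496 = 3.52863

3.53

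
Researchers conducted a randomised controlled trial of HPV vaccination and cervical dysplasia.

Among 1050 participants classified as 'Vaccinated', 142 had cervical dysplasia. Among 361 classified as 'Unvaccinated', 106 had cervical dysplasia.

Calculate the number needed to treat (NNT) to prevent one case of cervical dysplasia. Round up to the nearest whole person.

Risk in treated group = 142/1050 = 0.13524; risk in control = 106/361 = 0.29363.
Absolute risk reduction = 0.29363 − 0.13524 = 0.15839
NNT = 1 / ARR = 1 / 0.15839 = 6.314 → round up → 7

7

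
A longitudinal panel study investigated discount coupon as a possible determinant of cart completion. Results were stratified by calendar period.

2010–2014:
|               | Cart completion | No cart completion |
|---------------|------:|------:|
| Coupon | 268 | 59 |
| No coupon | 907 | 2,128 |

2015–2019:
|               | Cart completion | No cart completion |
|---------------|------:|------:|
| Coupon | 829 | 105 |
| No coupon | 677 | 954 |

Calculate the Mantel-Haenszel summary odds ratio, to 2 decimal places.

10.95

OR_MH = Σ(aᵢdᵢ/nᵢ) / Σ(bᵢcᵢ/nᵢ), where nᵢ is the stratum total.
Stratum 1 (2010–2014): n = 3362; a·d/n = 268·2128/3362 = 169.6324; b·c/n = 59·907/3362 = 15.9170
Stratum 2 (2015–2019): n = 2565; a·d/n = 829·954/2565 = 308.3298; b·c/n = 105·677/2565 = 27.7135
OR_MH = (169.6324 + 308.3298) / (15.9170 + 27.7135) = 477.9622 / 43.6305 = 10.95478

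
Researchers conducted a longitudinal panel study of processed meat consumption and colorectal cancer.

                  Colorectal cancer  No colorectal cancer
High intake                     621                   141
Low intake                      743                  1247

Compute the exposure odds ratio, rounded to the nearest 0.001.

7.392

Cells: a = 621, b = 141, c = 743, d = 1247.
OR = (a·d)/(b·c) = (621 × 1247) / (141 × 743) = 774387 / 104763 = 7.39180
The odds of colorectal cancer are about 7.39 times as high in the high intake group.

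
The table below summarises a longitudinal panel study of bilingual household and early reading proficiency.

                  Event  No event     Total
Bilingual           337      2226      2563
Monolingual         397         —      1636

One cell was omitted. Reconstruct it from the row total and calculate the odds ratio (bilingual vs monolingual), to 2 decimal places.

The missing cell is in the unexposed row: 1636 − 397 = 1239.
So a = 337, b = 2226, c = 397, d = 1239.
OR = (a·d)/(b·c) = (337 × 1239) / (2226 × 397) = 417543 / 883722 = 0.47248

0.47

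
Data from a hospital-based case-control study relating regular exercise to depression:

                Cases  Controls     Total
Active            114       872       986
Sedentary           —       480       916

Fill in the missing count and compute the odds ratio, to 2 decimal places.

The missing cell is in the unexposed row: 916 − 480 = 436.
So a = 114, b = 872, c = 436, d = 480.
OR = (a·d)/(b·c) = (114 × 480) / (872 × 436) = 54720 / 380192 = 0.14393

0.14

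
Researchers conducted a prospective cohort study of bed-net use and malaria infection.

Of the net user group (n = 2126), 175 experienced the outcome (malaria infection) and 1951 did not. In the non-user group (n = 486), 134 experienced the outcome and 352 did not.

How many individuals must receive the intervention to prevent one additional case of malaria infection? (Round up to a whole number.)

6

Risk in treated group = 175/2126 = 0.08231; risk in control = 134/486 = 0.27572.
Absolute risk reduction = 0.27572 − 0.08231 = 0.19341
NNT = 1 / ARR = 1 / 0.19341 = 5.170 → round up → 6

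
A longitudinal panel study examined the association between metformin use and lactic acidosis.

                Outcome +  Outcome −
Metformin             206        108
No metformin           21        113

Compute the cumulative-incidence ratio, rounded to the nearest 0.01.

4.19

Cells: a = 206, b = 108, c = 21, d = 113.
Risk in exposed = 206/314 = 0.65605; risk in unexposed = 21/134 = 0.15672.
RR = 0.65605 / 0.15672 = 4.18623
The risk among the exposed is 4.19 times that among the unexposed.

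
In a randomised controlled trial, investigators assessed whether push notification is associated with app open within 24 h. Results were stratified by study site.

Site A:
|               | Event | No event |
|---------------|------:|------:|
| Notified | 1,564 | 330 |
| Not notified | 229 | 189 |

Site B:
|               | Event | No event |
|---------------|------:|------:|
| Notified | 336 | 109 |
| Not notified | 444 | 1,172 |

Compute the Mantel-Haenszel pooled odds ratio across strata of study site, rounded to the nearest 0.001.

5.678

OR_MH = Σ(aᵢdᵢ/nᵢ) / Σ(bᵢcᵢ/nᵢ), where nᵢ is the stratum total.
Stratum 1 (Site A): n = 2312; a·d/n = 1564·189/2312 = 127.8529; b·c/n = 330·229/2312 = 32.6860
Stratum 2 (Site B): n = 2061; a·d/n = 336·1172/2061 = 191.0684; b·c/n = 109·444/2061 = 23.4818
OR_MH = (127.8529 + 191.0684) / (32.6860 + 23.4818) = 318.9214 / 56.1678 = 5.67801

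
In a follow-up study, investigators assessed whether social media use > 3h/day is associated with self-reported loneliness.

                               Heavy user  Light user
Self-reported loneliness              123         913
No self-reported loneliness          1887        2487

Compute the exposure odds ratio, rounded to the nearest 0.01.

Reading the table with exposure as columns: a = 123 (Heavy user, case), b = 1887 (Heavy user, non-case), c = 913 (Light user, case), d = 2487.
OR = (a·d)/(b·c) = (123 × 2487) / (1887 × 913) = 305901 / 1722831 = 0.17756
Exposure is associated with lower odds of self-reported loneliness (OR = 0.18 < 1).

0.18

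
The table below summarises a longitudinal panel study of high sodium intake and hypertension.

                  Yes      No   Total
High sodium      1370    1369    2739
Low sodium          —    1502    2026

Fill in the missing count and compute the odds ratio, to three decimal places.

The missing cell is in the unexposed row: 2026 − 1502 = 524.
So a = 1370, b = 1369, c = 524, d = 1502.
OR = (a·d)/(b·c) = (1370 × 1502) / (1369 × 524) = 2057740 / 717356 = 2.86851

2.869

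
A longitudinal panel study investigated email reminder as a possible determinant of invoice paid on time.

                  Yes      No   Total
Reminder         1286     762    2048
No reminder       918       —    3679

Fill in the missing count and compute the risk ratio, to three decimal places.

2.517

The missing cell is in the unexposed row: 3679 − 918 = 2761.
So a = 1286, b = 762, c = 918, d = 2761.
RR = [a/(a+b)] / [c/(c+d)] = (1286/2048) / (918/3679) = 0.62793/0.24952 = 2.51651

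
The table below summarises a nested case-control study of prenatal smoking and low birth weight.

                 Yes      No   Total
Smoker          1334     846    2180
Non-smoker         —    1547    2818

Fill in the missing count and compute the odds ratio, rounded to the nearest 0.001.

1.919

The missing cell is in the unexposed row: 2818 − 1547 = 1271.
So a = 1334, b = 846, c = 1271, d = 1547.
OR = (a·d)/(b·c) = (1334 × 1547) / (846 × 1271) = 2063698 / 1075266 = 1.91924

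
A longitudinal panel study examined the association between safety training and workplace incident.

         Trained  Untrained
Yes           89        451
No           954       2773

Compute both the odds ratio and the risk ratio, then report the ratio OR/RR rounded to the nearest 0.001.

0.940

Reading the table with exposure as columns: a = 89 (Trained, case), b = 954 (Trained, non-case), c = 451 (Untrained, case), d = 2773.
OR = (89·2773)/(954·451) = 246797/430254 = 0.57361
Risk in exposed = 89/1043 = 0.08533; risk in unexposed = 451/3224 = 0.13989; RR = 0.60999
OR/RR = 0.57361 / 0.60999 = 0.94035
The outcome is not rare, so the OR lies further from 1 than the RR.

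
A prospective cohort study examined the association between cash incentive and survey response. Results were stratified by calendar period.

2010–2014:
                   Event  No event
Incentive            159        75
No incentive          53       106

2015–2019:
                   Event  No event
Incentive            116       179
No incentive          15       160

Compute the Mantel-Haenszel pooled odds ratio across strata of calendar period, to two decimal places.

OR_MH = Σ(aᵢdᵢ/nᵢ) / Σ(bᵢcᵢ/nᵢ), where nᵢ is the stratum total.
Stratum 1 (2010–2014): n = 393; a·d/n = 159·106/393 = 42.8855; b·c/n = 75·53/393 = 10.1145
Stratum 2 (2015–2019): n = 470; a·d/n = 116·160/470 = 39.4894; b·c/n = 179·15/470 = 5.7128
OR_MH = (42.8855 + 39.4894) / (10.1145 + 5.7128) = 82.3749 / 15.8273 = 5.20462

5.20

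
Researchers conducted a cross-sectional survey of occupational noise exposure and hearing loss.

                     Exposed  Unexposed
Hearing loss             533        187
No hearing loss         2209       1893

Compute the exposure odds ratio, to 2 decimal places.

2.44

Reading the table with exposure as columns: a = 533 (Exposed, case), b = 2209 (Exposed, non-case), c = 187 (Unexposed, case), d = 1893.
OR = (a·d)/(b·c) = (533 × 1893) / (2209 × 187) = 1008969 / 413083 = 2.44253
The odds of hearing loss are about 2.44 times as high in the exposed group.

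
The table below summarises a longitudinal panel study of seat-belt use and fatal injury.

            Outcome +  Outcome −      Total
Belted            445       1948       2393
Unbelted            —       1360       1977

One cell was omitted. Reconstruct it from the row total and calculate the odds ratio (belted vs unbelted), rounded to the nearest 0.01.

The missing cell is in the unexposed row: 1977 − 1360 = 617.
So a = 445, b = 1948, c = 617, d = 1360.
OR = (a·d)/(b·c) = (445 × 1360) / (1948 × 617) = 605200 / 1201916 = 0.50353

0.50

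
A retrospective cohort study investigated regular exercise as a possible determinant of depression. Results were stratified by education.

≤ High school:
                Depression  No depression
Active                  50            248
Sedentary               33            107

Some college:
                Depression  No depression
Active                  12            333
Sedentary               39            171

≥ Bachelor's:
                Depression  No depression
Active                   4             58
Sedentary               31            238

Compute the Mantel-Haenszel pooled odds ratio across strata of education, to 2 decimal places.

OR_MH = Σ(aᵢdᵢ/nᵢ) / Σ(bᵢcᵢ/nᵢ), where nᵢ is the stratum total.
Stratum 1 (≤ High school): n = 438; a·d/n = 50·107/438 = 12.2146; b·c/n = 248·33/438 = 18.6849
Stratum 2 (Some college): n = 555; a·d/n = 12·171/555 = 3.6973; b·c/n = 333·39/555 = 23.4000
Stratum 3 (≥ Bachelor's): n = 331; a·d/n = 4·238/331 = 2.8761; b·c/n = 58·31/331 = 5.4320
OR_MH = (12.2146 + 3.6973 + 2.8761) / (18.6849 + 23.4000 + 5.4320) = 18.7880 / 47.5170 = 0.39540

0.40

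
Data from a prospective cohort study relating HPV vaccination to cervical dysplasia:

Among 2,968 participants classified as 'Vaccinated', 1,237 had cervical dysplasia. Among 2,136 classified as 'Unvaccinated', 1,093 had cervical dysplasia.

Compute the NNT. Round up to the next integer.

11

Risk in treated group = 1237/2968 = 0.41678; risk in control = 1093/2136 = 0.51170.
Absolute risk reduction = 0.51170 − 0.41678 = 0.09493
NNT = 1 / ARR = 1 / 0.09493 = 10.535 → round up → 11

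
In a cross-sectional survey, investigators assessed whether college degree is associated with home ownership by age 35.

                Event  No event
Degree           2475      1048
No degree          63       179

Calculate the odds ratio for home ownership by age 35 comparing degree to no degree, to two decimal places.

Cells: a = 2475, b = 1048, c = 63, d = 179.
OR = (a·d)/(b·c) = (2475 × 179) / (1048 × 63) = 443025 / 66024 = 6.71006
The odds of home ownership by age 35 are about 6.71 times as high in the degree group.

6.71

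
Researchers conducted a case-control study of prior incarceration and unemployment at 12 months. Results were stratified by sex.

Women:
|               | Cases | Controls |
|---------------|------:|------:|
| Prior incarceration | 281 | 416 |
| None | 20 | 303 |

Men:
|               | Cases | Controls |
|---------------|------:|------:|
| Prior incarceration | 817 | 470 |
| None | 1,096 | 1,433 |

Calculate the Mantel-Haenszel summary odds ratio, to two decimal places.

OR_MH = Σ(aᵢdᵢ/nᵢ) / Σ(bᵢcᵢ/nᵢ), where nᵢ is the stratum total.
Stratum 1 (Women): n = 1020; a·d/n = 281·303/1020 = 83.4735; b·c/n = 416·20/1020 = 8.1569
Stratum 2 (Men): n = 3816; a·d/n = 817·1433/3816 = 306.8032; b·c/n = 470·1096/3816 = 134.9895
OR_MH = (83.4735 + 306.8032) / (8.1569 + 134.9895) = 390.2767 / 143.1464 = 2.72642

2.73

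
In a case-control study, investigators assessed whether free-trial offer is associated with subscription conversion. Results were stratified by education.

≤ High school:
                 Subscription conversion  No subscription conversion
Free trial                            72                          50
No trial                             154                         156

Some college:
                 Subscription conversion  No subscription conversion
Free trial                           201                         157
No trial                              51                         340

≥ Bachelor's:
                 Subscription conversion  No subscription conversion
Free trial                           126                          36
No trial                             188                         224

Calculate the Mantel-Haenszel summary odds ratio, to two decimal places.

OR_MH = Σ(aᵢdᵢ/nᵢ) / Σ(bᵢcᵢ/nᵢ), where nᵢ is the stratum total.
Stratum 1 (≤ High school): n = 432; a·d/n = 72·156/432 = 26.0000; b·c/n = 50·154/432 = 17.8241
Stratum 2 (Some college): n = 749; a·d/n = 201·340/749 = 91.2417; b·c/n = 157·51/749 = 10.6903
Stratum 3 (≥ Bachelor's): n = 574; a·d/n = 126·224/574 = 49.1707; b·c/n = 36·188/574 = 11.7909
OR_MH = (26.0000 + 91.2417 + 49.1707) / (17.8241 + 10.6903 + 11.7909) = 166.4124 / 40.3053 = 4.12880

4.13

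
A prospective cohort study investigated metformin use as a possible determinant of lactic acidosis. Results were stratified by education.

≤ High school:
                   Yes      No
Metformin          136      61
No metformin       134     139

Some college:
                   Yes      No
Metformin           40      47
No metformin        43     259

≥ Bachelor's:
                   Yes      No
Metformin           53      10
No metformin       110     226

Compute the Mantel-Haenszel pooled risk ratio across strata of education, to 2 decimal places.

1.86

RR_MH = Σ(aᵢ·n₀ᵢ/nᵢ) / Σ(cᵢ·n₁ᵢ/nᵢ), with n₁ᵢ = aᵢ+bᵢ (exposed), n₀ᵢ = cᵢ+dᵢ (unexposed), nᵢ = n₁ᵢ+n₀ᵢ.
Stratum 1 (≤ High school): n₁ = 197, n₀ = 273, n = 470; a·n₀/n = 136·273/470 = 78.9957; c·n₁/n = 134·197/470 = 56.1660
Stratum 2 (Some college): n₁ = 87, n₀ = 302, n = 389; a·n₀/n = 40·302/389 = 31.0540; c·n₁/n = 43·87/389 = 9.6170
Stratum 3 (≥ Bachelor's): n₁ = 63, n₀ = 336, n = 399; a·n₀/n = 53·336/399 = 44.6316; c·n₁/n = 110·63/399 = 17.3684
RR_MH = (78.9957 + 31.0540 + 44.6316) / (56.1660 + 9.6170 + 17.3684) = 154.6813 / 83.1513 = 1.86024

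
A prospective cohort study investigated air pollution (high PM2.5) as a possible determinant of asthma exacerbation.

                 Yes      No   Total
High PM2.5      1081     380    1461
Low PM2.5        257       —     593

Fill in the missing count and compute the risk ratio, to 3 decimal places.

1.707

The missing cell is in the unexposed row: 593 − 257 = 336.
So a = 1081, b = 380, c = 257, d = 336.
RR = [a/(a+b)] / [c/(c+d)] = (1081/1461) / (257/593) = 0.73990/0.43339 = 1.70725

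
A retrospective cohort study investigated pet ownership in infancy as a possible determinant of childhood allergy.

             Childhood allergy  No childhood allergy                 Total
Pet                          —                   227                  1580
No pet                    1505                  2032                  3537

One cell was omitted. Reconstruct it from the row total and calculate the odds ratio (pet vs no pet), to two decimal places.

8.05

The missing cell is in the exposed row: 1580 − 227 = 1353.
So a = 1353, b = 227, c = 1505, d = 2032.
OR = (a·d)/(b·c) = (1353 × 2032) / (227 × 1505) = 2749296 / 341635 = 8.04747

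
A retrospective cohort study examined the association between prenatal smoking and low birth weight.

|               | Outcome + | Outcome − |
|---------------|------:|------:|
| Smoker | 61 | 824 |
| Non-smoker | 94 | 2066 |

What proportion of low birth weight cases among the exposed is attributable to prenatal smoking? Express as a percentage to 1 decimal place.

Cells: a = 61, b = 824, c = 94, d = 2066.
Risk in exposed = 61/885 = 0.06893; risk in unexposed = 94/2160 = 0.04352.
RR = 0.06893/0.04352 = 1.58384
AR% = (RR − 1)/RR × 100 = (1.58384 − 1)/1.58384 × 100 = 36.8625%

36.9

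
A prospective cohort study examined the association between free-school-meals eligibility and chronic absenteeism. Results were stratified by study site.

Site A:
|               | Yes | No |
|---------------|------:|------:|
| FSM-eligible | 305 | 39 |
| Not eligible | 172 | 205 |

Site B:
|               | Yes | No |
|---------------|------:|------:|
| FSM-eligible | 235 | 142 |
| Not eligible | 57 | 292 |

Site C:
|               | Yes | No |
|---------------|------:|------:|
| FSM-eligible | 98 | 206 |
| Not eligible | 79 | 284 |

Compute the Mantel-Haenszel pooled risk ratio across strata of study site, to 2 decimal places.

RR_MH = Σ(aᵢ·n₀ᵢ/nᵢ) / Σ(cᵢ·n₁ᵢ/nᵢ), with n₁ᵢ = aᵢ+bᵢ (exposed), n₀ᵢ = cᵢ+dᵢ (unexposed), nᵢ = n₁ᵢ+n₀ᵢ.
Stratum 1 (Site A): n₁ = 344, n₀ = 377, n = 721; a·n₀/n = 305·377/721 = 159.4799; c·n₁/n = 172·344/721 = 82.0638
Stratum 2 (Site B): n₁ = 377, n₀ = 349, n = 726; a·n₀/n = 235·349/726 = 112.9683; c·n₁/n = 57·377/726 = 29.5992
Stratum 3 (Site C): n₁ = 304, n₀ = 363, n = 667; a·n₀/n = 98·363/667 = 53.3343; c·n₁/n = 79·304/667 = 36.0060
RR_MH = (159.4799 + 112.9683 + 53.3343) / (82.0638 + 29.5992 + 36.0060) = 325.7825 / 147.6690 = 2.20617

2.21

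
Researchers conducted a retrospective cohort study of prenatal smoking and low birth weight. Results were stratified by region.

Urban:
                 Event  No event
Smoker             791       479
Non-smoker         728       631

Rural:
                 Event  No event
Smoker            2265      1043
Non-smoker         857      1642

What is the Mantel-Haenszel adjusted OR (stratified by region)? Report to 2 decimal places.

2.90

OR_MH = Σ(aᵢdᵢ/nᵢ) / Σ(bᵢcᵢ/nᵢ), where nᵢ is the stratum total.
Stratum 1 (Urban): n = 2629; a·d/n = 791·631/2629 = 189.8520; b·c/n = 479·728/2629 = 132.6405
Stratum 2 (Rural): n = 5807; a·d/n = 2265·1642/5807 = 640.4563; b·c/n = 1043·857/5807 = 153.9265
OR_MH = (189.8520 + 640.4563) / (132.6405 + 153.9265) = 830.3084 / 286.5670 = 2.89743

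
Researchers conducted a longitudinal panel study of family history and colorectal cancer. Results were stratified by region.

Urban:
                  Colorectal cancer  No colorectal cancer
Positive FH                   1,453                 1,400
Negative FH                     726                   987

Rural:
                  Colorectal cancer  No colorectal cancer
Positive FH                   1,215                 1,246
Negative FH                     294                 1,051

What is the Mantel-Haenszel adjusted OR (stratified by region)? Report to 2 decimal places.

2.04

OR_MH = Σ(aᵢdᵢ/nᵢ) / Σ(bᵢcᵢ/nᵢ), where nᵢ is the stratum total.
Stratum 1 (Urban): n = 4566; a·d/n = 1453·987/4566 = 314.0848; b·c/n = 1400·726/4566 = 222.6018
Stratum 2 (Rural): n = 3806; a·d/n = 1215·1051/3806 = 335.5137; b·c/n = 1246·294/3806 = 96.2491
OR_MH = (314.0848 + 335.5137) / (222.6018 + 96.2491) = 649.5984 / 318.8509 = 2.03731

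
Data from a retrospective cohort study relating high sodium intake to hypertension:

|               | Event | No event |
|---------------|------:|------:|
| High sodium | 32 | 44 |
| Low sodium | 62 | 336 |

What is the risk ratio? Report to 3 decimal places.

2.703

Cells: a = 32, b = 44, c = 62, d = 336.
Risk in exposed = 32/76 = 0.42105; risk in unexposed = 62/398 = 0.15578.
RR = 0.42105 / 0.15578 = 2.70289
The risk among the exposed is 2.70 times that among the unexposed.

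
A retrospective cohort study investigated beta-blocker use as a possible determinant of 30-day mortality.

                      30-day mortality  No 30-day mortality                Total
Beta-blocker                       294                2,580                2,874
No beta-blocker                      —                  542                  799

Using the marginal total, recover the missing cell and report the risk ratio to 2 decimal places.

0.32

The missing cell is in the unexposed row: 799 − 542 = 257.
So a = 294, b = 2580, c = 257, d = 542.
RR = [a/(a+b)] / [c/(c+d)] = (294/2874) / (257/799) = 0.10230/0.32165 = 0.31803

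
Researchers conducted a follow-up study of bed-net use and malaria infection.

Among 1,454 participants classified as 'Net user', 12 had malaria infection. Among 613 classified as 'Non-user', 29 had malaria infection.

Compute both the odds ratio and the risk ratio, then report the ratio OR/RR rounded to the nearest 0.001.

From the description: a = 12, b = 1442, c = 29, d = 584.
OR = (12·584)/(1442·29) = 7008/41818 = 0.16758
Risk in exposed = 12/1454 = 0.00825; risk in unexposed = 29/613 = 0.04731; RR = 0.17445
OR/RR = 0.16758 / 0.17445 = 0.96062
The outcome is rare in both groups, so OR ≈ RR (ratio near 1).

0.961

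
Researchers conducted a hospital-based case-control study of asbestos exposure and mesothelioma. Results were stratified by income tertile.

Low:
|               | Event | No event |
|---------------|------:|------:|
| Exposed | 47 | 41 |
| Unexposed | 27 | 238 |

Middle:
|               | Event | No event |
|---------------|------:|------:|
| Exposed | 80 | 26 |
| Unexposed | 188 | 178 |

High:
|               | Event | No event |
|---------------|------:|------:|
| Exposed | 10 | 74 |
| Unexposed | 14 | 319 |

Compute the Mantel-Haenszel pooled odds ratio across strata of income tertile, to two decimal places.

OR_MH = Σ(aᵢdᵢ/nᵢ) / Σ(bᵢcᵢ/nᵢ), where nᵢ is the stratum total.
Stratum 1 (Low): n = 353; a·d/n = 47·238/353 = 31.6884; b·c/n = 41·27/353 = 3.1360
Stratum 2 (Middle): n = 472; a·d/n = 80·178/472 = 30.1695; b·c/n = 26·188/472 = 10.3559
Stratum 3 (High): n = 417; a·d/n = 10·319/417 = 7.6499; b·c/n = 74·14/417 = 2.4844
OR_MH = (31.6884 + 30.1695 + 7.6499) / (3.1360 + 10.3559 + 2.4844) = 69.5078 / 15.9763 = 4.35067

4.35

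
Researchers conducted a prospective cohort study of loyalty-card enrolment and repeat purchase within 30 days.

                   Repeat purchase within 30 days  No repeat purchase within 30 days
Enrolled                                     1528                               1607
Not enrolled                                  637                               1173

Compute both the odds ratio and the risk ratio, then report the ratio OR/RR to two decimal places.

1.26

Cells: a = 1528, b = 1607, c = 637, d = 1173.
OR = (1528·1173)/(1607·637) = 1792344/1023659 = 1.75092
Risk in exposed = 1528/3135 = 0.48740; risk in unexposed = 637/1810 = 0.35193; RR = 1.38492
OR/RR = 1.75092 / 1.38492 = 1.26427
The outcome is not rare, so the OR lies further from 1 than the RR.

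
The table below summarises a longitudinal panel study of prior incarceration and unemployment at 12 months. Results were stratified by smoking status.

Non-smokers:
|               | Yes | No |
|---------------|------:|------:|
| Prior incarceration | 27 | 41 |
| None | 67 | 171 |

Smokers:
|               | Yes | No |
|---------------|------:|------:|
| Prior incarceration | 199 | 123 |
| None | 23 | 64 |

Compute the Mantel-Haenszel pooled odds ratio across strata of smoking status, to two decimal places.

OR_MH = Σ(aᵢdᵢ/nᵢ) / Σ(bᵢcᵢ/nᵢ), where nᵢ is the stratum total.
Stratum 1 (Non-smokers): n = 306; a·d/n = 27·171/306 = 15.0882; b·c/n = 41·67/306 = 8.9771
Stratum 2 (Smokers): n = 409; a·d/n = 199·64/409 = 31.1394; b·c/n = 123·23/409 = 6.9169
OR_MH = (15.0882 + 31.1394) / (8.9771 + 6.9169) = 46.2276 / 15.8940 = 2.90849

2.91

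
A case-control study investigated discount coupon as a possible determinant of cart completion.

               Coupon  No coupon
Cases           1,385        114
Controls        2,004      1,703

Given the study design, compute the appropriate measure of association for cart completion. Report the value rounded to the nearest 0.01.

10.32

Reading the table with exposure as columns: a = 1385 (Coupon, case), b = 2004 (Coupon, non-case), c = 114 (No coupon, case), d = 1703.
This is a case-control study: participants were sampled on outcome status, so risks in the source population cannot be estimated directly — relative risk is not valid here. The odds ratio is the appropriate measure.
OR = (a·d)/(b·c) = (1385 × 1703) / (2004 × 114) = 2358655 / 228456 = 10.32433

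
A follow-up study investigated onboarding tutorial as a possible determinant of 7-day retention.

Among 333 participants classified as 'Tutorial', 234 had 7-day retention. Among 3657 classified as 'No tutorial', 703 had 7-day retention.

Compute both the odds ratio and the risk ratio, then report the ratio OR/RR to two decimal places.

From the description: a = 234, b = 99, c = 703, d = 2954.
OR = (234·2954)/(99·703) = 691236/69597 = 9.93198
Risk in exposed = 234/333 = 0.70270; risk in unexposed = 703/3657 = 0.19223; RR = 3.65545
OR/RR = 9.93198 / 3.65545 = 2.71703
The outcome is not rare, so the OR lies further from 1 than the RR.

2.72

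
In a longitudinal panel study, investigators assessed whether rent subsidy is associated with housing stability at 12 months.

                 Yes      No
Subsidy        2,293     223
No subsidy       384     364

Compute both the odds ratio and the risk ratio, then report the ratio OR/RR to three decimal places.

5.490

Cells: a = 2293, b = 223, c = 384, d = 364.
OR = (2293·364)/(223·384) = 834652/85632 = 9.74696
Risk in exposed = 2293/2516 = 0.91137; risk in unexposed = 384/748 = 0.51337; RR = 1.77527
OR/RR = 9.74696 / 1.77527 = 5.49042
The outcome is not rare, so the OR lies further from 1 than the RR.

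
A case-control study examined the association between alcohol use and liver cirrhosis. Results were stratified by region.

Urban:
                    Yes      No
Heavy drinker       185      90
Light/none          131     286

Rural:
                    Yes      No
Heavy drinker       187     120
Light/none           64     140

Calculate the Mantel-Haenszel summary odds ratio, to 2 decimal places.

OR_MH = Σ(aᵢdᵢ/nᵢ) / Σ(bᵢcᵢ/nᵢ), where nᵢ is the stratum total.
Stratum 1 (Urban): n = 692; a·d/n = 185·286/692 = 76.4595; b·c/n = 90·131/692 = 17.0376
Stratum 2 (Rural): n = 511; a·d/n = 187·140/511 = 51.2329; b·c/n = 120·64/511 = 15.0294
OR_MH = (76.4595 + 51.2329) / (17.0376 + 15.0294) = 127.6924 / 32.0669 = 3.98206

3.98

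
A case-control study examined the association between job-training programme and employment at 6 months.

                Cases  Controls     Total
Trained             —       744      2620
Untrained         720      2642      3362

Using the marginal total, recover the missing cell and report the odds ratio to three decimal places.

The missing cell is in the exposed row: 2620 − 744 = 1876.
So a = 1876, b = 744, c = 720, d = 2642.
OR = (a·d)/(b·c) = (1876 × 2642) / (744 × 720) = 4956392 / 535680 = 9.25252

9.253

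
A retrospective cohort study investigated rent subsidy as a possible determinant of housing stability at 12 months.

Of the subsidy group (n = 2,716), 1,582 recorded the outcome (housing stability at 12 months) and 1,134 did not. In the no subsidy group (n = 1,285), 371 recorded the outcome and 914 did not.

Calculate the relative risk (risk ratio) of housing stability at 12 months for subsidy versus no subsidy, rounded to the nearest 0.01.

2.02

From the description: a = 1582, b = 1134, c = 371, d = 914.
Risk in exposed = 1582/2716 = 0.58247; risk in unexposed = 371/1285 = 0.28872.
RR = 0.58247 / 0.28872 = 2.01746
The risk among the exposed is 2.02 times that among the unexposed.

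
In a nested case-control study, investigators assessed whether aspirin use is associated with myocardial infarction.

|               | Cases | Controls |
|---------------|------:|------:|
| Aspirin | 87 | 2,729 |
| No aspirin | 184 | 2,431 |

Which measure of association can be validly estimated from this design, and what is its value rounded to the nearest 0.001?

Cells: a = 87, b = 2729, c = 184, d = 2431.
This is a nested case-control study: participants were sampled on outcome status, so risks in the source population cannot be estimated directly — relative risk is not valid here. The odds ratio is the appropriate measure.
OR = (a·d)/(b·c) = (87 × 2431) / (2729 × 184) = 211497 / 502136 = 0.42119

0.421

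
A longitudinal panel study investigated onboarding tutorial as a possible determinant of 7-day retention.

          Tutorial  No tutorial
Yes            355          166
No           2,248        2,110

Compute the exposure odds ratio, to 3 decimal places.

2.007

Reading the table with exposure as columns: a = 355 (Tutorial, case), b = 2248 (Tutorial, non-case), c = 166 (No tutorial, case), d = 2110.
OR = (a·d)/(b·c) = (355 × 2110) / (2248 × 166) = 749050 / 373168 = 2.00727
The odds of 7-day retention are about 2.01 times as high in the tutorial group.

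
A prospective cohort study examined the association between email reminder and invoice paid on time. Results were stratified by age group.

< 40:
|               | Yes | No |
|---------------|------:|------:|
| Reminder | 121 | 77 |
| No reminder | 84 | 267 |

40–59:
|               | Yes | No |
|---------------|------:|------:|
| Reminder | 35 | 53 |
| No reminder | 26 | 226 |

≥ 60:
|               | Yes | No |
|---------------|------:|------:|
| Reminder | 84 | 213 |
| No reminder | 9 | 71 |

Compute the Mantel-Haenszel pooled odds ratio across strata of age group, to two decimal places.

OR_MH = Σ(aᵢdᵢ/nᵢ) / Σ(bᵢcᵢ/nᵢ), where nᵢ is the stratum total.
Stratum 1 (< 40): n = 549; a·d/n = 121·267/549 = 58.8470; b·c/n = 77·84/549 = 11.7814
Stratum 2 (40–59): n = 340; a·d/n = 35·226/340 = 23.2647; b·c/n = 53·26/340 = 4.0529
Stratum 3 (≥ 60): n = 377; a·d/n = 84·71/377 = 15.8196; b·c/n = 213·9/377 = 5.0849
OR_MH = (58.8470 + 23.2647 + 15.8196) / (11.7814 + 4.0529 + 5.0849) = 97.9313 / 20.9192 = 4.68140

4.68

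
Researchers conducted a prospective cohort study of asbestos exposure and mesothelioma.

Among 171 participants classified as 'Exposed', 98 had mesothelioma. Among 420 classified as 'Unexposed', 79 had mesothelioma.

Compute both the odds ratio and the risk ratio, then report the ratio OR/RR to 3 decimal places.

From the description: a = 98, b = 73, c = 79, d = 341.
OR = (98·341)/(73·79) = 33418/5767 = 5.79469
Risk in exposed = 98/171 = 0.57310; risk in unexposed = 79/420 = 0.18810; RR = 3.04686
OR/RR = 5.79469 / 3.04686 = 1.90186
The outcome is not rare, so the OR lies further from 1 than the RR.

1.902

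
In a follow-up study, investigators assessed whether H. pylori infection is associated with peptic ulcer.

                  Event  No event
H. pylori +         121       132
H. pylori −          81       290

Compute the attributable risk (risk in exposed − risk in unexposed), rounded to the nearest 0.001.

Cells: a = 121, b = 132, c = 81, d = 290.
Risk in exposed = 121/253 = 0.478261; risk in unexposed = 81/371 = 0.218329.
Risk difference = 0.478261 − 0.218329 = 0.259932

0.260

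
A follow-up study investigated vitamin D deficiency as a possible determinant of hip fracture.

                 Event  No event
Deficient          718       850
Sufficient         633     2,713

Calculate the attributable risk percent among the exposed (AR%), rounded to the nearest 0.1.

Cells: a = 718, b = 850, c = 633, d = 2713.
Risk in exposed = 718/1568 = 0.45791; risk in unexposed = 633/3346 = 0.18918.
RR = 0.45791/0.18918 = 2.42048
AR% = (RR − 1)/RR × 100 = (2.42048 − 1)/2.42048 × 100 = 58.6858%

58.7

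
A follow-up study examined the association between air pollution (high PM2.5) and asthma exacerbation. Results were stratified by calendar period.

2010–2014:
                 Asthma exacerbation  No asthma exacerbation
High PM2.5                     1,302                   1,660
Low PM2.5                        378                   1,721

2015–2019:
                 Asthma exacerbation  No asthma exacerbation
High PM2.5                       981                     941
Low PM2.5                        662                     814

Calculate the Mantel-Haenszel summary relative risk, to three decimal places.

1.622

RR_MH = Σ(aᵢ·n₀ᵢ/nᵢ) / Σ(cᵢ·n₁ᵢ/nᵢ), with n₁ᵢ = aᵢ+bᵢ (exposed), n₀ᵢ = cᵢ+dᵢ (unexposed), nᵢ = n₁ᵢ+n₀ᵢ.
Stratum 1 (2010–2014): n₁ = 2962, n₀ = 2099, n = 5061; a·n₀/n = 1302·2099/5061 = 539.9917; c·n₁/n = 378·2962/5061 = 221.2282
Stratum 2 (2015–2019): n₁ = 1922, n₀ = 1476, n = 3398; a·n₀/n = 981·1476/3398 = 426.1201; c·n₁/n = 662·1922/3398 = 374.4450
RR_MH = (539.9917 + 426.1201) / (221.2282 + 374.4450) = 966.1118 / 595.6732 = 1.62188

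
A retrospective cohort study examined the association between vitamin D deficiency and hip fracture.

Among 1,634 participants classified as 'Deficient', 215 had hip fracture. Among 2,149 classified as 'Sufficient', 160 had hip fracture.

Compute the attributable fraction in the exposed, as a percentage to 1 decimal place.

43.4

From the description: a = 215, b = 1419, c = 160, d = 1989.
Risk in exposed = 215/1634 = 0.13158; risk in unexposed = 160/2149 = 0.07445.
RR = 0.13158/0.07445 = 1.76727
AR% = (RR − 1)/RR × 100 = (1.76727 − 1)/1.76727 × 100 = 43.4155%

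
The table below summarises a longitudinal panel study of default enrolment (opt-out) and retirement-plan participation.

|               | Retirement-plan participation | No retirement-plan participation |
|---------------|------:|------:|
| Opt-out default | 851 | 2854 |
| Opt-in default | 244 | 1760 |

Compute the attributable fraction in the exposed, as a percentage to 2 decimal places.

46.99

Cells: a = 851, b = 2854, c = 244, d = 1760.
Risk in exposed = 851/3705 = 0.22969; risk in unexposed = 244/2004 = 0.12176.
RR = 0.22969/0.12176 = 1.88647
AR% = (RR − 1)/RR × 100 = (1.88647 − 1)/1.88647 × 100 = 46.9909%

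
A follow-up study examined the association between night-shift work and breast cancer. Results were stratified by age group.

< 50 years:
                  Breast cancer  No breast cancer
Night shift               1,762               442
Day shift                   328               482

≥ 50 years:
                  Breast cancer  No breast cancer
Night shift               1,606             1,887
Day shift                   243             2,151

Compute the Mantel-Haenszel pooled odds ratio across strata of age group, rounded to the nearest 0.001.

OR_MH = Σ(aᵢdᵢ/nᵢ) / Σ(bᵢcᵢ/nᵢ), where nᵢ is the stratum total.
Stratum 1 (< 50 years): n = 3014; a·d/n = 1762·482/3014 = 281.7797; b·c/n = 442·328/3014 = 48.1009
Stratum 2 (≥ 50 years): n = 5887; a·d/n = 1606·2151/5887 = 586.8024; b·c/n = 1887·243/5887 = 77.8904
OR_MH = (281.7797 + 586.8024) / (48.1009 + 77.8904) = 868.5821 / 125.9913 = 6.89399

6.894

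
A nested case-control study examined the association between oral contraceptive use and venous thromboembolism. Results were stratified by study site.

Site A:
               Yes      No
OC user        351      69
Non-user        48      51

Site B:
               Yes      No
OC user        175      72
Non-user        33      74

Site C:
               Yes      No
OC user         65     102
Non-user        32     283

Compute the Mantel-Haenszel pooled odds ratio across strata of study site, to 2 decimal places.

5.50

OR_MH = Σ(aᵢdᵢ/nᵢ) / Σ(bᵢcᵢ/nᵢ), where nᵢ is the stratum total.
Stratum 1 (Site A): n = 519; a·d/n = 351·51/519 = 34.4913; b·c/n = 69·48/519 = 6.3815
Stratum 2 (Site B): n = 354; a·d/n = 175·74/354 = 36.5819; b·c/n = 72·33/354 = 6.7119
Stratum 3 (Site C): n = 482; a·d/n = 65·283/482 = 38.1639; b·c/n = 102·32/482 = 6.7718
OR_MH = (34.4913 + 36.5819 + 38.1639) / (6.3815 + 6.7119 + 6.7718) = 109.2372 / 19.8652 = 5.49893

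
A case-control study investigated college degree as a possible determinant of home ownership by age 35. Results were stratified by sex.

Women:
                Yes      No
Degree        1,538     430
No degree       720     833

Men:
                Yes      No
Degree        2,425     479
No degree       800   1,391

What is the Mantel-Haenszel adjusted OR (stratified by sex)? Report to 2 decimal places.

6.29

OR_MH = Σ(aᵢdᵢ/nᵢ) / Σ(bᵢcᵢ/nᵢ), where nᵢ is the stratum total.
Stratum 1 (Women): n = 3521; a·d/n = 1538·833/3521 = 363.8608; b·c/n = 430·720/3521 = 87.9296
Stratum 2 (Men): n = 5095; a·d/n = 2425·1391/5095 = 662.0559; b·c/n = 479·800/5095 = 75.2110
OR_MH = (363.8608 + 662.0559) / (87.9296 + 75.2110) = 1025.9168 / 163.1406 = 6.28855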